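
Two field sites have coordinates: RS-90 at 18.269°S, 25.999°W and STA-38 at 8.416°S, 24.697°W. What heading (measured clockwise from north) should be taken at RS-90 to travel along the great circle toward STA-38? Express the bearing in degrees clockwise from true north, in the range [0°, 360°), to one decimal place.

7.5°

Δλ = 1.3020°
y = sin Δλ · cos φ₂ = 0.022478
x = cos φ₁ sin φ₂ − sin φ₁ cos φ₂ cos Δλ = 0.171041
θ = atan2(y, x) = 7.4867° → 7.4867° (mod 360°)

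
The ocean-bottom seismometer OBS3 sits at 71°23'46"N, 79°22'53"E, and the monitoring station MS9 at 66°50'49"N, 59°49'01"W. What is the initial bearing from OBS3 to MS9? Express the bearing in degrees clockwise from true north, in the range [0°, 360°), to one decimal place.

335.9°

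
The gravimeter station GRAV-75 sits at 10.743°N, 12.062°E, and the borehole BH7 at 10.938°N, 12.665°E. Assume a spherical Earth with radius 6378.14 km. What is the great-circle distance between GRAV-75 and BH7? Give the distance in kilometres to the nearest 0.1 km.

69.4 km

Δφ = 0.1950°,  Δλ = 0.6030°
a = sin²(Δφ/2) + cos φ₁ cos φ₂ sin²(Δλ/2) = 0.000030
c = 2·arcsin(√a) = 0.010882 rad = 0.6235°
d = R·c = 6378.14 × 0.010882 = 69.4 km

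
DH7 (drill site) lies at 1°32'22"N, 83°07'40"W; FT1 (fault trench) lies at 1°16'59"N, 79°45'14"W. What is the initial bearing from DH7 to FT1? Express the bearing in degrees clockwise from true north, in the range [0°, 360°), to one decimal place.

DH7: φ = +1.53944°, λ = -83.12778°
FT1: φ = +1.28306°, λ = -79.75389°
Δλ = 3.3739°
y = sin Δλ · cos φ₂ = 0.058837
x = cos φ₁ sin φ₂ − sin φ₁ cos φ₂ cos Δλ = -0.004428
θ = atan2(y, x) = 94.3042° → 94.3042° (mod 360°)

94.3°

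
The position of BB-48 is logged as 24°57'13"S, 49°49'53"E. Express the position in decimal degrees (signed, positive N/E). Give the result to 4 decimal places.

-24.9536°, +49.8314°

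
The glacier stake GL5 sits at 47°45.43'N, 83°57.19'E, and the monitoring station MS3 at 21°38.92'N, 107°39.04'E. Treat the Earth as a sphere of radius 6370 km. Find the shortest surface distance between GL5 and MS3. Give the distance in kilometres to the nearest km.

3591 km

GL5: φ = +47.75717°, λ = +83.95317°
MS3: φ = +21.64867°, λ = +107.65067°
Δφ = -26.1085°,  Δλ = 23.6975°
a = sin²(Δφ/2) + cos φ₁ cos φ₂ sin²(Δλ/2) = 0.077363
c = 2·arcsin(√a) = 0.563717 rad = 32.2986°
d = R·c = 6370 × 0.563717 = 3590.9 km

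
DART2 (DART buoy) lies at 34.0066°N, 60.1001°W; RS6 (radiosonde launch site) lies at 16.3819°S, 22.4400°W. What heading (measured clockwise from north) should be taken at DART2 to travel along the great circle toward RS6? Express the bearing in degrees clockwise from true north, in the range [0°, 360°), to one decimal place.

Δλ = 37.6601°
y = sin Δλ · cos φ₂ = 0.586172
x = cos φ₁ sin φ₂ − sin φ₁ cos φ₂ cos Δλ = -0.658588
θ = atan2(y, x) = 138.3295° → 138.3295° (mod 360°)

138.3°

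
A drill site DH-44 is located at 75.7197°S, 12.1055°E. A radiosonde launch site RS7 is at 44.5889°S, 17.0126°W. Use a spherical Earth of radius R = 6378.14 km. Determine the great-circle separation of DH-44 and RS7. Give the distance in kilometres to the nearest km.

3730 km

Δφ = 31.1308°,  Δλ = -29.1181°
a = sin²(Δφ/2) + cos φ₁ cos φ₂ sin²(Δλ/2) = 0.083106
c = 2·arcsin(√a) = 0.584862 rad = 33.5101°
d = R·c = 6378.14 × 0.584862 = 3730.3 km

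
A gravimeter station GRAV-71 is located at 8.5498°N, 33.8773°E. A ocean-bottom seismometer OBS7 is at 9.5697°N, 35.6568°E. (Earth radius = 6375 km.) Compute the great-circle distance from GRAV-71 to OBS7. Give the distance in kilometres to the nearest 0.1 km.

226.1 km

Δφ = 1.0199°,  Δλ = 1.7795°
a = sin²(Δφ/2) + cos φ₁ cos φ₂ sin²(Δλ/2) = 0.000314
c = 2·arcsin(√a) = 0.035462 rad = 2.0318°
d = R·c = 6375 × 0.035462 = 226.1 km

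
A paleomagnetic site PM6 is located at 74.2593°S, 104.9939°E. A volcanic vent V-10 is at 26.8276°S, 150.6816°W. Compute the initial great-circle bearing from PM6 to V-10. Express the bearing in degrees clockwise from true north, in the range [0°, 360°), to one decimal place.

Δλ = 104.3245°
y = sin Δλ · cos φ₂ = 0.864625
x = cos φ₁ sin φ₂ − sin φ₁ cos φ₂ cos Δλ = -0.334937
θ = atan2(y, x) = 111.1753° → 111.1753° (mod 360°)

111.2°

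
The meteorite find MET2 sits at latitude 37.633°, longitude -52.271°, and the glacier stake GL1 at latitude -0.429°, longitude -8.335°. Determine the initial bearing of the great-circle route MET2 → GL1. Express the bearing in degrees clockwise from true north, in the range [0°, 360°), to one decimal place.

122.7°

Δλ = 43.9360°
y = sin Δλ · cos φ₂ = 0.693835
x = cos φ₁ sin φ₂ − sin φ₁ cos φ₂ cos Δλ = -0.445621
θ = atan2(y, x) = 122.7109° → 122.7109° (mod 360°)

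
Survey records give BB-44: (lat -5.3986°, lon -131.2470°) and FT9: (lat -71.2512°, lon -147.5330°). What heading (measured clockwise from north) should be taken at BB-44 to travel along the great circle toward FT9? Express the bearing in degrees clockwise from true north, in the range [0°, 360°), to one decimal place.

Δλ = -16.2860°
y = sin Δλ · cos φ₂ = -0.090136
x = cos φ₁ sin φ₂ − sin φ₁ cos φ₂ cos Δλ = -0.913709
θ = atan2(y, x) = -174.3661° → 185.6339° (mod 360°)

185.6°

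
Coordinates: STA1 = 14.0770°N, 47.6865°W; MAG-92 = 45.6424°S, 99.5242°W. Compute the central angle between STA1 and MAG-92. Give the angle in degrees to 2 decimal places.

Δφ = -59.7194°,  Δλ = -51.8377°
a = sin²(Δφ/2) + cos φ₁ cos φ₂ sin²(Δλ/2) = 0.377444
c = 2·arcsin(√a) = 1.323161 rad = 75.8115°

75.81°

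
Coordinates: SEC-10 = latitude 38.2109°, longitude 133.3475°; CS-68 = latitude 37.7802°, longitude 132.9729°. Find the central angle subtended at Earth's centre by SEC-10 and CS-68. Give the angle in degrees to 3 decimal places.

Δφ = -0.4307°,  Δλ = -0.3746°
a = sin²(Δφ/2) + cos φ₁ cos φ₂ sin²(Δλ/2) = 0.000021
c = 2·arcsin(√a) = 0.009113 rad = 0.5222°

0.522°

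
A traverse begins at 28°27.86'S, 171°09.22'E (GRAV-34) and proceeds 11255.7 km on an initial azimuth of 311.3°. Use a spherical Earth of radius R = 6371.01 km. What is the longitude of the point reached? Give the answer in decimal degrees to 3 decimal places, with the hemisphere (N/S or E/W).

91.717°E

GRAV-34: φ = -28.46433°, λ = +171.15367°
δ = d/R = 11255.7/6371.01 = 1.766706 rad
φ₂ = arcsin(sin φ₁ cos δ + cos φ₁ sin δ cos θ)
   = arcsin(-0.47661·-0.19466 + 0.87911·0.98087·0.66000) = 41.44450°
λ₂ = λ₁ + atan2(sin θ sin δ cos φ₁, cos δ − sin φ₁ sin φ₂) = 91.71717°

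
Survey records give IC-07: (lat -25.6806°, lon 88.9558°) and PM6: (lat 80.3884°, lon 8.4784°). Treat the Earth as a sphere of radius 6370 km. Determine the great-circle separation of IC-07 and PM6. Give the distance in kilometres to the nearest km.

Δφ = 106.0690°,  Δλ = -80.4774°
a = sin²(Δφ/2) + cos φ₁ cos φ₂ sin²(Δλ/2) = 0.701188
c = 2·arcsin(√a) = 1.984908 rad = 113.7268°
d = R·c = 6370 × 1.984908 = 12643.9 km

12644 km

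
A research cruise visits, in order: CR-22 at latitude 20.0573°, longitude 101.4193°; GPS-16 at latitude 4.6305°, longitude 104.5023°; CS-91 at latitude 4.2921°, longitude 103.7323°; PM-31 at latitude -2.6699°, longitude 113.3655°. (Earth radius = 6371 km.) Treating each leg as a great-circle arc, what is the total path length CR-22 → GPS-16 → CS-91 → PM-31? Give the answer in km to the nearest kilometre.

3162 km

CR-22→GPS-16: c = 0.274297 rad, d = 1747.54 km
GPS-16→CS-91: c = 0.014642 rad, d = 93.29 km
CS-91→PM-31: c = 0.207346 rad, d = 1321.00 km
Total = 1747.54 + 93.29 + 1321.00 = 3161.83 km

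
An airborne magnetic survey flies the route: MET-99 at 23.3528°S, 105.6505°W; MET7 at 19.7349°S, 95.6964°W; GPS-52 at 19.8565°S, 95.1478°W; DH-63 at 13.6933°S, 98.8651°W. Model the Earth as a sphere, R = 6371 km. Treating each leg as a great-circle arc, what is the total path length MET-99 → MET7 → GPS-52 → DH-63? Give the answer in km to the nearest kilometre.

MET-99→MET7: c = 0.173431 rad, d = 1104.93 km
MET7→GPS-52: c = 0.009256 rad, d = 58.97 km
GPS-52→DH-63: c = 0.124196 rad, d = 791.25 km
Total = 1104.93 + 58.97 + 791.25 = 1955.15 km

1955 km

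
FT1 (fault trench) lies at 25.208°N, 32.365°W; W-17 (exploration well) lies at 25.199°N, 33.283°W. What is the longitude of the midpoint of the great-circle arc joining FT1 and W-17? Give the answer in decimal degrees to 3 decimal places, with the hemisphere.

Bx = cos φ₂ cos Δλ = 0.904718,  By = cos φ₂ sin Δλ = -0.014497
φₘ = atan2(sin φ₁ + sin φ₂, √((cos φ₁ + Bx)² + By²)) = 25.20421°
λₘ = λ₁ + atan2(By, cos φ₁ + Bx) = -32.82402°

32.824°W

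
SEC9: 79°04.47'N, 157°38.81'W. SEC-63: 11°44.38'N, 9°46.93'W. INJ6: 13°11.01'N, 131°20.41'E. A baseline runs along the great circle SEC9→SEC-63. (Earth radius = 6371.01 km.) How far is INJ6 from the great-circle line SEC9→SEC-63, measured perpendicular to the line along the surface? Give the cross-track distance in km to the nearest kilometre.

SEC9: φ = +79.07450°, λ = -157.64683°
SEC-63: φ = +11.73967°, λ = -9.78217°
INJ6: φ = +13.18350°, λ = +131.34017°
δ₁₃ = central angle SEC9→INJ6 = 1.282858 rad  (haversine)
θ₁₃ = bearing SEC9→INJ6 = 253.781°,  θ₁₂ = bearing SEC9→SEC-63 = 31.417°
dₓₜ = R·arcsin(sin δ₁₃ · sin(θ₁₃ − θ₁₂)) = 6371.01·arcsin(0.95883·sin(222.364°)) = -4475.344 km
|dₓₜ| = 4475.344 km

4475 km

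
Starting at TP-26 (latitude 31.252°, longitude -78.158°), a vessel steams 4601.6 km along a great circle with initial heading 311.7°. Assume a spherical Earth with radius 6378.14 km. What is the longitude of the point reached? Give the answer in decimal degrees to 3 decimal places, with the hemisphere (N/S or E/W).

δ = d/R = 4601.6/6378.14 = 0.721464 rad
φ₂ = arcsin(sin φ₁ cos δ + cos φ₁ sin δ cos θ)
   = arcsin(0.51880·0.75084 + 0.85489·0.66048·0.66523) = 49.92091°
λ₂ = λ₁ + atan2(sin θ sin δ cos φ₁, cos δ − sin φ₁ sin φ₂) = -128.14826°

128.148°W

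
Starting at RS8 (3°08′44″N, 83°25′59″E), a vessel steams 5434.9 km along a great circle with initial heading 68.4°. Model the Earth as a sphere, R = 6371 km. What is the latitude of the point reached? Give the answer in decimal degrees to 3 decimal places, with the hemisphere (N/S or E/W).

RS8: φ = +3.14556°, λ = +83.43306°
δ = d/R = 5434.9/6371 = 0.853069 rad
φ₂ = arcsin(sin φ₁ cos δ + cos φ₁ sin δ cos θ)
   = arcsin(0.05487·0.65767 + 0.99849·0.75330·0.36812) = 18.23889°
λ₂ = λ₁ + atan2(sin θ sin δ cos φ₁, cos δ − sin φ₁ sin φ₂) = 130.94789°

18.239°N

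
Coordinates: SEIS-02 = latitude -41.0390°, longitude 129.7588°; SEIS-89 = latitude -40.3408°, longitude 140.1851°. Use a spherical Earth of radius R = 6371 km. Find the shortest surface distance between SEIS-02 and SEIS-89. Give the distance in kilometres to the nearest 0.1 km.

Δφ = 0.6982°,  Δλ = 10.4263°
a = sin²(Δφ/2) + cos φ₁ cos φ₂ sin²(Δλ/2) = 0.004783
c = 2·arcsin(√a) = 0.138435 rad = 7.9317°
d = R·c = 6371 × 0.138435 = 882.0 km

882.0 km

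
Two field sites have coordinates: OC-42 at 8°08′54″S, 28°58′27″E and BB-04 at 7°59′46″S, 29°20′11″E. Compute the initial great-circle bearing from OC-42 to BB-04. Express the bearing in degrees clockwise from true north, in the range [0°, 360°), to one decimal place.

67.0°

OC-42: φ = -8.14833°, λ = +28.97417°
BB-04: φ = -7.99611°, λ = +29.33639°
Δλ = 0.3622°
y = sin Δλ · cos φ₂ = 0.006260
x = cos φ₁ sin φ₂ − sin φ₁ cos φ₂ cos Δλ = 0.002654
θ = atan2(y, x) = 67.0267° → 67.0267° (mod 360°)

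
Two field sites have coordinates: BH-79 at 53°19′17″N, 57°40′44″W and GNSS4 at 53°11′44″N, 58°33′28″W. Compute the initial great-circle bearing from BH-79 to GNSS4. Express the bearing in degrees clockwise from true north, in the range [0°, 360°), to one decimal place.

BH-79: φ = +53.32139°, λ = -57.67889°
GNSS4: φ = +53.19556°, λ = -58.55778°
Δλ = -0.8789°
y = sin Δλ · cos φ₂ = -0.009189
x = cos φ₁ sin φ₂ − sin φ₁ cos φ₂ cos Δλ = -0.002140
θ = atan2(y, x) = -103.1074° → 256.8926° (mod 360°)

256.9°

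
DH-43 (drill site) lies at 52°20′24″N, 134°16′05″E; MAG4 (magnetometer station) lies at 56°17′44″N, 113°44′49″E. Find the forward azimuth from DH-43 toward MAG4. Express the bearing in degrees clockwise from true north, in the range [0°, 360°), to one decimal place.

DH-43: φ = +52.34000°, λ = +134.26806°
MAG4: φ = +56.29556°, λ = +113.74694°
Δλ = -20.5211°
y = sin Δλ · cos φ₂ = -0.194525
x = cos φ₁ sin φ₂ − sin φ₁ cos φ₂ cos Δλ = 0.096859
θ = atan2(y, x) = -63.5301° → 296.4699° (mod 360°)

296.5°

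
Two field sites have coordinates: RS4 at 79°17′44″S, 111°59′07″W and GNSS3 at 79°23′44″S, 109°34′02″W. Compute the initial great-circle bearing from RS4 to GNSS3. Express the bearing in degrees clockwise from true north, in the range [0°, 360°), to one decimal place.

103.8°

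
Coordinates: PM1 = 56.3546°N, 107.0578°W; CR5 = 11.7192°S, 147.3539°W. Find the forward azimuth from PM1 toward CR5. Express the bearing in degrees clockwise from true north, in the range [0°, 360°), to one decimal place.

220.8°

Δλ = -40.2961°
y = sin Δλ · cos φ₂ = -0.633256
x = cos φ₁ sin φ₂ − sin φ₁ cos φ₂ cos Δλ = -0.734246
θ = atan2(y, x) = -139.2236° → 220.7764° (mod 360°)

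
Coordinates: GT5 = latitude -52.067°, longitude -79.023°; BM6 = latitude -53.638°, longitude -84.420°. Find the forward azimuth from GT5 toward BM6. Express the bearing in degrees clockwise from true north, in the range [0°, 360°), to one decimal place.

Δλ = -5.3970°
y = sin Δλ · cos φ₂ = -0.055764
x = cos φ₁ sin φ₂ − sin φ₁ cos φ₂ cos Δλ = -0.029489
θ = atan2(y, x) = -117.8703° → 242.1297° (mod 360°)

242.1°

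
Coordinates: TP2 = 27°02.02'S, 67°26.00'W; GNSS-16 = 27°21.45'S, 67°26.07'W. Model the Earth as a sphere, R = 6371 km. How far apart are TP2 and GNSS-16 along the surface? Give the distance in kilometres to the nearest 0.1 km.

36.0 km

TP2: φ = -27.03367°, λ = -67.43333°
GNSS-16: φ = -27.35750°, λ = -67.43450°
Δφ = -0.3238°,  Δλ = -0.0012°
a = sin²(Δφ/2) + cos φ₁ cos φ₂ sin²(Δλ/2) = 0.000008
c = 2·arcsin(√a) = 0.005652 rad = 0.3238°
d = R·c = 6371 × 0.005652 = 36.0 km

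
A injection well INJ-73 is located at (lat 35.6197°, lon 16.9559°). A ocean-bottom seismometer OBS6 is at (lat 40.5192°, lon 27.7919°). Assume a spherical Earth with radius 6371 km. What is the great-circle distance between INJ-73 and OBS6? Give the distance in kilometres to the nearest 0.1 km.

1092.7 km

Δφ = 4.8995°,  Δλ = 10.8360°
a = sin²(Δφ/2) + cos φ₁ cos φ₂ sin²(Δλ/2) = 0.007336
c = 2·arcsin(√a) = 0.171514 rad = 9.8270°
d = R·c = 6371 × 0.171514 = 1092.7 km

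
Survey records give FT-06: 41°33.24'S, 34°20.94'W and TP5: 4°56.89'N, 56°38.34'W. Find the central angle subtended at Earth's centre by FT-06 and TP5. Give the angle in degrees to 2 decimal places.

FT-06: φ = -41.55400°, λ = -34.34900°
TP5: φ = +4.94817°, λ = -56.63900°
Δφ = 46.5022°,  Δλ = -22.2900°
a = sin²(Δφ/2) + cos φ₁ cos φ₂ sin²(Δλ/2) = 0.183691
c = 2·arcsin(√a) = 0.885868 rad = 50.7565°

50.76°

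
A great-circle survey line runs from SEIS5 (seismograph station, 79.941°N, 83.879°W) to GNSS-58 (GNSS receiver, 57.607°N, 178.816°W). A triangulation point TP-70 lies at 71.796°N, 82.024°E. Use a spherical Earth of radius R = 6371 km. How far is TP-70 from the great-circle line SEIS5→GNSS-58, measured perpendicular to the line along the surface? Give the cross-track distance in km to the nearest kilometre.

δ₁₃ = central angle SEIS5→TP-70 = 0.489801 rad  (haversine)
θ₁₃ = bearing SEIS5→TP-70 = 9.308°,  θ₁₂ = bearing SEIS5→GNSS-58 = 289.869°
dₓₜ = R·arcsin(sin δ₁₃ · sin(θ₁₃ − θ₁₂)) = 6371·arcsin(0.47045·sin(-280.561°)) = 3063.123 km
|dₓₜ| = 3063.123 km

3063 km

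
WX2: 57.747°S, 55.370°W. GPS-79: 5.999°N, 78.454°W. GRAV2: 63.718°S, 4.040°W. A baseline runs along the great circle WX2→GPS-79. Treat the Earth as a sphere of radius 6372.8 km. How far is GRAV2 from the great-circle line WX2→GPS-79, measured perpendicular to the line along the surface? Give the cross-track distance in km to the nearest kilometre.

1341 km

δ₁₃ = central angle WX2→GRAV2 = 0.437241 rad  (haversine)
θ₁₃ = bearing WX2→GRAV2 = 125.271°,  θ₁₂ = bearing WX2→GPS-79 = 334.823°
dₓₜ = R·arcsin(sin δ₁₃ · sin(θ₁₃ − θ₁₂)) = 6372.8·arcsin(0.42344·sin(-209.552°)) = 1340.803 km
|dₓₜ| = 1340.803 km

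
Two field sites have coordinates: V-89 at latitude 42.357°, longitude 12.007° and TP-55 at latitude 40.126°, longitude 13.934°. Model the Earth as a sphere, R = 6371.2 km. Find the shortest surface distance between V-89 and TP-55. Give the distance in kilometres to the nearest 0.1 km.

295.8 km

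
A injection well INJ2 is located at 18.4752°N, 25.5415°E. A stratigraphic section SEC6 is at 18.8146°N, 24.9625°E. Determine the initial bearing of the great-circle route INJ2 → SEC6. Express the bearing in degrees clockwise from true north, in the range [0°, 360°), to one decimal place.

Δλ = -0.5790°
y = sin Δλ · cos φ₂ = -0.009565
x = cos φ₁ sin φ₂ − sin φ₁ cos φ₂ cos Δλ = 0.005939
θ = atan2(y, x) = -58.1647° → 301.8353° (mod 360°)

301.8°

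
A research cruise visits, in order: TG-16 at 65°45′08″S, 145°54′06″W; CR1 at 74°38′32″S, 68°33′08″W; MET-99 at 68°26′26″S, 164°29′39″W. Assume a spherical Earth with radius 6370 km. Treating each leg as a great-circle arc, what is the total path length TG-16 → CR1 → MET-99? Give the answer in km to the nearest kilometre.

TG-16: φ = -65.75222°, λ = -145.90167°
CR1: φ = -74.64222°, λ = -68.55222°
MET-99: φ = -68.44056°, λ = -164.49417°
TG-16→CR1: c = 0.444002 rad, d = 2828.29 km
CR1→MET-99: c = 0.480528 rad, d = 3060.96 km
Total = 2828.29 + 3060.96 = 5889.25 km

5889 km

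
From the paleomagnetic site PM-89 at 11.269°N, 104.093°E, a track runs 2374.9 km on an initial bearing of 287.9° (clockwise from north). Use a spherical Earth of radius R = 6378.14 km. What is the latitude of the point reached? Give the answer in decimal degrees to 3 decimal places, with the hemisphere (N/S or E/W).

δ = d/R = 2374.9/6378.14 = 0.372350 rad
φ₂ = arcsin(sin φ₁ cos δ + cos φ₁ sin δ cos θ)
   = arcsin(0.19542·0.93148 + 0.98072·0.36381·0.30736) = 16.95897°
λ₂ = λ₁ + atan2(sin θ sin δ cos φ₁, cos δ − sin φ₁ sin φ₂) = 82.87397°

16.959°N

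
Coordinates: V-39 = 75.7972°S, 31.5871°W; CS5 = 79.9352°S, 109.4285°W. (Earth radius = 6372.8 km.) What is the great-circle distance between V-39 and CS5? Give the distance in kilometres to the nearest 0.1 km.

Δφ = -4.1380°,  Δλ = -77.8414°
a = sin²(Δφ/2) + cos φ₁ cos φ₂ sin²(Δλ/2) = 0.018227
c = 2·arcsin(√a) = 0.270844 rad = 15.5182°
d = R·c = 6372.8 × 0.270844 = 1726.0 km

1726.0 km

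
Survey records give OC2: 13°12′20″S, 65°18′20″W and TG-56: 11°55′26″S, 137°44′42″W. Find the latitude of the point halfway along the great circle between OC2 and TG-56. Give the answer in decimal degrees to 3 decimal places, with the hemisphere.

OC2: φ = -13.20556°, λ = -65.30556°
TG-56: φ = -11.92389°, λ = -137.74500°
Bx = cos φ₂ cos Δλ = 0.295204,  By = cos φ₂ sin Δλ = -0.932827
φₘ = atan2(sin φ₁ + sin φ₂, √((cos φ₁ + Bx)² + By²)) = -15.44368°
λₘ = λ₁ + atan2(By, cos φ₁ + Bx) = -101.62989°

15.444°S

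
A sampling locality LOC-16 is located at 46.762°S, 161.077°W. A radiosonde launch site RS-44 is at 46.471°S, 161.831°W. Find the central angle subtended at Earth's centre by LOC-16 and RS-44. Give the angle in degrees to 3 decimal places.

0.594°

Δφ = 0.2910°,  Δλ = -0.7540°
a = sin²(Δφ/2) + cos φ₁ cos φ₂ sin²(Δλ/2) = 0.000027
c = 2·arcsin(√a) = 0.010368 rad = 0.5941°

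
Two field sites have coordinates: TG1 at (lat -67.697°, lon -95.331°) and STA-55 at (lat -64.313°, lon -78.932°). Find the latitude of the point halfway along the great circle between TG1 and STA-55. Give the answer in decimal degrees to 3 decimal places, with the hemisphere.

Bx = cos φ₂ cos Δλ = 0.415821,  By = cos φ₂ sin Δλ = 0.122375
φₘ = atan2(sin φ₁ + sin φ₂, √((cos φ₁ + Bx)² + By²)) = -66.22200°
λₘ = λ₁ + atan2(By, cos φ₁ + Bx) = -86.58363°

66.222°S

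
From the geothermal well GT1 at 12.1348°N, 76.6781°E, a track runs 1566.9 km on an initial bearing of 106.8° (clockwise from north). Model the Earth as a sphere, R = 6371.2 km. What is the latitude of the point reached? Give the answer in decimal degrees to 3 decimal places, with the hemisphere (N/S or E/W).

7.764°N

δ = d/R = 1566.9/6371.2 = 0.245935 rad
φ₂ = arcsin(sin φ₁ cos δ + cos φ₁ sin δ cos θ)
   = arcsin(0.21021·0.96991 + 0.97766·0.24346·-0.28903) = 7.76388°
λ₂ = λ₁ + atan2(sin θ sin δ cos φ₁, cos δ − sin φ₁ sin φ₂) = 90.28318°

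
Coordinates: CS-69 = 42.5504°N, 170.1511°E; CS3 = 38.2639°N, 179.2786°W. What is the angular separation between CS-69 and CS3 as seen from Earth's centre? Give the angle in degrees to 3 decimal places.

9.110°

Δφ = -4.2865°,  Δλ = 10.5703°
a = sin²(Δφ/2) + cos φ₁ cos φ₂ sin²(Δλ/2) = 0.006306
c = 2·arcsin(√a) = 0.158992 rad = 9.1096°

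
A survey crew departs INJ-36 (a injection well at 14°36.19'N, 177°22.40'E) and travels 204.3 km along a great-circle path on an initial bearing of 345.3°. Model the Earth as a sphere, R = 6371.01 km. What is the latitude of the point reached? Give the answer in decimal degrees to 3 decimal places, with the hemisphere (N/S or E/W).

16.380°N

INJ-36: φ = +14.60317°, λ = +177.37333°
δ = d/R = 204.3/6371.01 = 0.032067 rad
φ₂ = arcsin(sin φ₁ cos δ + cos φ₁ sin δ cos θ)
   = arcsin(0.25212·0.99949 + 0.96770·0.03206·0.96727) = 16.37982°
λ₂ = λ₁ + atan2(sin θ sin δ cos φ₁, cos δ − sin φ₁ sin φ₂) = 176.88746°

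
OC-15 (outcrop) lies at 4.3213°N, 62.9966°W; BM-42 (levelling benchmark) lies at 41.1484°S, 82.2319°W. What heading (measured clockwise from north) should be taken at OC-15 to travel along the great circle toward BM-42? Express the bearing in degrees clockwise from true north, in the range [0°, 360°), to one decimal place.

199.3°

Δλ = -19.2353°
y = sin Δλ · cos φ₂ = -0.248077
x = cos φ₁ sin φ₂ − sin φ₁ cos φ₂ cos Δλ = -0.709712
θ = atan2(y, x) = -160.7331° → 199.2669° (mod 360°)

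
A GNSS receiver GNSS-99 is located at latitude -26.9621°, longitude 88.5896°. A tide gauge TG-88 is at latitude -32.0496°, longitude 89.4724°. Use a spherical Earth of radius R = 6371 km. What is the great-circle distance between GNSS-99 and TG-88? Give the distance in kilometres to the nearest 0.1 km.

Δφ = -5.0875°,  Δλ = 0.8828°
a = sin²(Δφ/2) + cos φ₁ cos φ₂ sin²(Δλ/2) = 0.002015
c = 2·arcsin(√a) = 0.089799 rad = 5.1451°
d = R·c = 6371 × 0.089799 = 572.1 km

572.1 km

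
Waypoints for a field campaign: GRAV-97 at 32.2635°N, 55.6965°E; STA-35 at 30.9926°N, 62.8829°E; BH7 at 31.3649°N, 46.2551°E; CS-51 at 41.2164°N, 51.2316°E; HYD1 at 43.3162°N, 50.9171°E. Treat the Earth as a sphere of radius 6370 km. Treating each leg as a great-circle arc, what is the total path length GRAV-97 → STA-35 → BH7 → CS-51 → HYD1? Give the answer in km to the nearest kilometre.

3692 km

GRAV-97→STA-35: c = 0.109053 rad, d = 694.66 km
STA-35→BH7: c = 0.248140 rad, d = 1580.65 km
BH7→CS-51: c = 0.185559 rad, d = 1182.01 km
CS-51→HYD1: c = 0.036873 rad, d = 234.88 km
Total = 694.66 + 1580.65 + 1182.01 + 234.88 = 3692.21 km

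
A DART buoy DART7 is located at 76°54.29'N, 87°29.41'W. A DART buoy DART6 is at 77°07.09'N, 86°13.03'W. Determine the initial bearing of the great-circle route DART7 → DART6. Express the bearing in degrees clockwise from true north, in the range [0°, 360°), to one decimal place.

DART7: φ = +76.90483°, λ = -87.49017°
DART6: φ = +77.11817°, λ = -86.21717°
Δλ = 1.2730°
y = sin Δλ · cos φ₂ = 0.004953
x = cos φ₁ sin φ₂ − sin φ₁ cos φ₂ cos Δλ = 0.003777
θ = atan2(y, x) = 52.6718° → 52.6718° (mod 360°)

52.7°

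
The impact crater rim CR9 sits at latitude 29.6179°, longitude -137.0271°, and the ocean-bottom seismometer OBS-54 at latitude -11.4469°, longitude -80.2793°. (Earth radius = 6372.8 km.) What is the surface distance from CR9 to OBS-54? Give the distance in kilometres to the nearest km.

7601 km

Δφ = -41.0648°,  Δλ = 56.7478°
a = sin²(Δφ/2) + cos φ₁ cos φ₂ sin²(Δλ/2) = 0.315441
c = 2·arcsin(√a) = 1.192736 rad = 68.3387°
d = R·c = 6372.8 × 1.192736 = 7601.1 km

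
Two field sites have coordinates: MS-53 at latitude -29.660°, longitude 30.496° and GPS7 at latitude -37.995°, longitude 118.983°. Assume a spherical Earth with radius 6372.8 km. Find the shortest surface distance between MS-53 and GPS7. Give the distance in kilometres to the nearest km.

7916 km

Δφ = -8.3350°,  Δλ = 88.4870°
a = sin²(Δφ/2) + cos φ₁ cos φ₂ sin²(Δλ/2) = 0.338646
c = 2·arcsin(√a) = 1.242206 rad = 71.1732°
d = R·c = 6372.8 × 1.242206 = 7916.3 km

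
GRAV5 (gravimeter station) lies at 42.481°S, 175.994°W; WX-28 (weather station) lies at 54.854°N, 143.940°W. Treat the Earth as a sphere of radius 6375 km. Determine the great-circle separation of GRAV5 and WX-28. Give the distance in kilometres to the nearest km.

11248 km

Δφ = 97.3350°,  Δλ = 32.0540°
a = sin²(Δφ/2) + cos φ₁ cos φ₂ sin²(Δλ/2) = 0.596197
c = 2·arcsin(√a) = 1.764398 rad = 101.0925°
d = R·c = 6375 × 1.764398 = 11248.0 km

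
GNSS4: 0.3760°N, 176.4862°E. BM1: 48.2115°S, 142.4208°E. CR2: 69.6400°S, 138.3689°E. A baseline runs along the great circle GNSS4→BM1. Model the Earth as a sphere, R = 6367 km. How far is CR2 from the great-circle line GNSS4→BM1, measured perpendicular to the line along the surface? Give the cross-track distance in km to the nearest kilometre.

1456 km

δ₁₃ = central angle GNSS4→CR2 = 1.299931 rad  (haversine)
θ₁₃ = bearing GNSS4→CR2 = 192.879°,  θ₁₂ = bearing GNSS4→BM1 = 206.483°
dₓₜ = R·arcsin(sin δ₁₃ · sin(θ₁₃ − θ₁₂)) = 6367·arcsin(0.96354·sin(-13.604°)) = -1455.657 km
|dₓₜ| = 1455.657 km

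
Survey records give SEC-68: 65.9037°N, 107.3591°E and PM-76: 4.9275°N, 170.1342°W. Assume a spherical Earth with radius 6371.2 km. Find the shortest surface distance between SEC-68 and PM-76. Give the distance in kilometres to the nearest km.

9168 km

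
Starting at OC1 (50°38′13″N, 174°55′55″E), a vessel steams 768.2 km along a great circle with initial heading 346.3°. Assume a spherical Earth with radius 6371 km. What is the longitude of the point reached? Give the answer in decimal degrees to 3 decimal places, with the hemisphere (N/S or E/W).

OC1: φ = +50.63694°, λ = +174.93194°
δ = d/R = 768.2/6371 = 0.120578 rad
φ₂ = arcsin(sin φ₁ cos δ + cos φ₁ sin δ cos θ)
   = arcsin(0.77314·0.99274 + 0.63423·0.12029·0.97155) = 57.31452°
λ₂ = λ₁ + atan2(sin θ sin δ cos φ₁, cos δ − sin φ₁ sin φ₂) = 171.90800°

171.908°E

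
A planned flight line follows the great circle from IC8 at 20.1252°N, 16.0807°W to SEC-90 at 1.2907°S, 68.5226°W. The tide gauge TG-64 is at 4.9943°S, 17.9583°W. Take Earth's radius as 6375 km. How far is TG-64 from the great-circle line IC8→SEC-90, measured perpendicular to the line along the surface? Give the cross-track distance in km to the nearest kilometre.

2611 km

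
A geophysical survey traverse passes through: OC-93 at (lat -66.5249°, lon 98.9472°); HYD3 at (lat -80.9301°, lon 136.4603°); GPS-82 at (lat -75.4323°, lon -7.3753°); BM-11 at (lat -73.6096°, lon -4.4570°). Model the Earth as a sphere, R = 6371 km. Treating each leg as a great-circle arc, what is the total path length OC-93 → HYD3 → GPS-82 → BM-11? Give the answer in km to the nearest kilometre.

4631 km

OC-93→HYD3: c = 0.299191 rad, d = 1906.14 km
HYD3→GPS-82: c = 0.393065 rad, d = 2504.22 km
GPS-82→BM-11: c = 0.034585 rad, d = 220.34 km
Total = 1906.14 + 2504.22 + 220.34 = 4630.71 km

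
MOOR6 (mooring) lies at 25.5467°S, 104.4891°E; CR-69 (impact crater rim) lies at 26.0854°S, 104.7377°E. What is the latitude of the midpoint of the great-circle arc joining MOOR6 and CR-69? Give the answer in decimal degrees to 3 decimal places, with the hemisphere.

Bx = cos φ₂ cos Δλ = 0.898131,  By = cos φ₂ sin Δλ = 0.003897
φₘ = atan2(sin φ₁ + sin φ₂, √((cos φ₁ + Bx)² + By²)) = -25.81610°
λₘ = λ₁ + atan2(By, cos φ₁ + Bx) = 104.61312°

25.816°S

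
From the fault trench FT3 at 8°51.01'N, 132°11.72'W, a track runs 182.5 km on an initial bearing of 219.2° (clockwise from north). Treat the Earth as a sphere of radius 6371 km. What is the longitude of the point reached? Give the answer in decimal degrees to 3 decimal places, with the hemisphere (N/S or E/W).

133.242°W

FT3: φ = +8.85017°, λ = -132.19533°
δ = d/R = 182.5/6371 = 0.028645 rad
φ₂ = arcsin(sin φ₁ cos δ + cos φ₁ sin δ cos θ)
   = arcsin(0.15385·0.99959 + 0.98809·0.02864·-0.77494) = 7.57689°
λ₂ = λ₁ + atan2(sin θ sin δ cos φ₁, cos δ − sin φ₁ sin φ₂) = -133.24171°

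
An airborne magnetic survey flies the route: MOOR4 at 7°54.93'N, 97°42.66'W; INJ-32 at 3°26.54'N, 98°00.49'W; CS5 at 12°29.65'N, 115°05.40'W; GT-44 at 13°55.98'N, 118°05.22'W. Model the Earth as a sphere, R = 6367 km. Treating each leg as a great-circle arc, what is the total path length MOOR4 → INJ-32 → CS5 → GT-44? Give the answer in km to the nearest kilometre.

MOOR4: φ = +7.91550°, λ = -97.71100°
INJ-32: φ = +3.44233°, λ = -98.00817°
CS5: φ = +12.49417°, λ = -115.09000°
GT-44: φ = +13.93300°, λ = -118.08700°
MOOR4→INJ-32: c = 0.078242 rad, d = 498.17 km
INJ-32→CS5: c = 0.334560 rad, d = 2130.14 km
CS5→GT-44: c = 0.056776 rad, d = 361.50 km
Total = 498.17 + 2130.14 + 361.50 = 2989.80 km

2990 km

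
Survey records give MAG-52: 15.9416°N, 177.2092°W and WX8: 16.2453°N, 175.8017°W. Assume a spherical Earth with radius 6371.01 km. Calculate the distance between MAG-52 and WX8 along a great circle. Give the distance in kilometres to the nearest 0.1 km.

Δφ = 0.3037°,  Δλ = 1.4075°
a = sin²(Δφ/2) + cos φ₁ cos φ₂ sin²(Δλ/2) = 0.000146
c = 2·arcsin(√a) = 0.024191 rad = 1.3860°
d = R·c = 6371.01 × 0.024191 = 154.1 km

154.1 km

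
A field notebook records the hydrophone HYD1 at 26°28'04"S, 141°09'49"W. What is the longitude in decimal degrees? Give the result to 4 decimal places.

141° + 9′/60 + 49″/3600 = 141 + 0.15000 + 0.01361 = 141.1636°

141.1636°W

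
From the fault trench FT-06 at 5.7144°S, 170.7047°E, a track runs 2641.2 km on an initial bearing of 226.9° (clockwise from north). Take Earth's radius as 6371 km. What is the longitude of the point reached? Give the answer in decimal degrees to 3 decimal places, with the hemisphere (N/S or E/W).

152.290°E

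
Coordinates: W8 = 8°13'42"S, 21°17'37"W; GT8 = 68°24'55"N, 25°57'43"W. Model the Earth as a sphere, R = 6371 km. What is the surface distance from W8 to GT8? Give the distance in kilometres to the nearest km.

8530 km

W8: φ = -8.22833°, λ = -21.29361°
GT8: φ = +68.41528°, λ = -25.96194°
Δφ = 76.6436°,  Δλ = -4.6683°
a = sin²(Δφ/2) + cos φ₁ cos φ₂ sin²(Δλ/2) = 0.385100
c = 2·arcsin(√a) = 1.338925 rad = 76.7147°
d = R·c = 6371 × 1.338925 = 8530.3 km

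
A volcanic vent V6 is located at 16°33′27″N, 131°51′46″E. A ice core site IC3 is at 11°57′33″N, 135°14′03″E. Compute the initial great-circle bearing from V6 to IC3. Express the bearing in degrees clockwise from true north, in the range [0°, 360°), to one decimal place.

144.2°

V6: φ = +16.55750°, λ = +131.86278°
IC3: φ = +11.95917°, λ = +135.23417°
Δλ = 3.3714°
y = sin Δλ · cos φ₂ = 0.057531
x = cos φ₁ sin φ₂ − sin φ₁ cos φ₂ cos Δλ = -0.079687
θ = atan2(y, x) = 144.1721° → 144.1721° (mod 360°)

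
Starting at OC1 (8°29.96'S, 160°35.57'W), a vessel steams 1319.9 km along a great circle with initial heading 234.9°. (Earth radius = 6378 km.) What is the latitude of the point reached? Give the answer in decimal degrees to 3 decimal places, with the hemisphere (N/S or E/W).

OC1: φ = -8.49933°, λ = -160.59283°
δ = d/R = 1319.9/6378 = 0.206946 rad
φ₂ = arcsin(sin φ₁ cos δ + cos φ₁ sin δ cos θ)
   = arcsin(-0.14780·0.97866 + 0.98902·0.20547·-0.57501) = -15.15874°
λ₂ = λ₁ + atan2(sin θ sin δ cos φ₁, cos δ − sin φ₁ sin φ₂) = -170.62301°

15.159°S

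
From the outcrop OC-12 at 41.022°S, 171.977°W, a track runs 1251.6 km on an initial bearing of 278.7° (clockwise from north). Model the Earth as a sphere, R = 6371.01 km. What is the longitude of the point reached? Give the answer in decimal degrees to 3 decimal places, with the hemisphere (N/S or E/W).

173.766°E

δ = d/R = 1251.6/6371.01 = 0.196452 rad
φ₂ = arcsin(sin φ₁ cos δ + cos φ₁ sin δ cos θ)
   = arcsin(-0.65635·0.98077 + 0.75446·0.19519·0.15126) = -38.42201°
λ₂ = λ₁ + atan2(sin θ sin δ cos φ₁, cos δ − sin φ₁ sin φ₂) = 173.76581°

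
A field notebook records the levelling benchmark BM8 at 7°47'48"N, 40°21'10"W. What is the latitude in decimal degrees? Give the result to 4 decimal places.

7° + 47′/60 + 48″/3600 = 7 + 0.78333 + 0.01333 = 7.7967°

7.7967°N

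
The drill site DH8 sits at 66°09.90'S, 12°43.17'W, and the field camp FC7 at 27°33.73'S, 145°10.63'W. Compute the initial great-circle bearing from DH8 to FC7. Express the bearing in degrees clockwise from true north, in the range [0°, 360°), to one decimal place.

221.7°

DH8: φ = -66.16500°, λ = -12.71950°
FC7: φ = -27.56217°, λ = -145.17717°
Δλ = -132.4577°
y = sin Δλ · cos φ₂ = -0.654046
x = cos φ₁ sin φ₂ − sin φ₁ cos φ₂ cos Δλ = -0.734379
θ = atan2(y, x) = -138.3114° → 221.6886° (mod 360°)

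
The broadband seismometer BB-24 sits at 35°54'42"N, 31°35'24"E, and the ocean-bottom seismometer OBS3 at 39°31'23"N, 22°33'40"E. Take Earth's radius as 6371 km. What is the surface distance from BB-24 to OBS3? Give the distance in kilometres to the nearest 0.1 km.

BB-24: φ = +35.91167°, λ = +31.59000°
OBS3: φ = +39.52306°, λ = +22.56111°
Δφ = 3.6114°,  Δλ = -9.0289°
a = sin²(Δφ/2) + cos φ₁ cos φ₂ sin²(Δλ/2) = 0.004863
c = 2·arcsin(√a) = 0.139590 rad = 7.9979°
d = R·c = 6371 × 0.139590 = 889.3 km

889.3 km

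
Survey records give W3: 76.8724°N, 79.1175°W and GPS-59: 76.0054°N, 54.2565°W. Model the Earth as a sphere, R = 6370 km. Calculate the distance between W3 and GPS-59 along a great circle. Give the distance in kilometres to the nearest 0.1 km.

Δφ = -0.8670°,  Δλ = 24.8610°
a = sin²(Δφ/2) + cos φ₁ cos φ₂ sin²(Δλ/2) = 0.002602
c = 2·arcsin(√a) = 0.102067 rad = 5.8480°
d = R·c = 6370 × 0.102067 = 650.2 km

650.2 km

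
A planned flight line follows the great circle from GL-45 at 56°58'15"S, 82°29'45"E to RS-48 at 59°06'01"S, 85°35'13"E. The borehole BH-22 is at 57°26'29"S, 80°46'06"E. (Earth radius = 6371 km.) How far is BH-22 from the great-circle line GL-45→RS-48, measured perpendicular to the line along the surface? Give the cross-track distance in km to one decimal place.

115.1 km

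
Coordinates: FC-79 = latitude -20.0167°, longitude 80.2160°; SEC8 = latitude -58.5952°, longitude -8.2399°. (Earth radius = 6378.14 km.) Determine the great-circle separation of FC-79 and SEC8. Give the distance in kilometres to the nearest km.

8040 km

Δφ = -38.5785°,  Δλ = -88.4559°
a = sin²(Δφ/2) + cos φ₁ cos φ₂ sin²(Δλ/2) = 0.347328
c = 2·arcsin(√a) = 1.260497 rad = 72.2212°
d = R·c = 6378.14 × 1.260497 = 8039.6 km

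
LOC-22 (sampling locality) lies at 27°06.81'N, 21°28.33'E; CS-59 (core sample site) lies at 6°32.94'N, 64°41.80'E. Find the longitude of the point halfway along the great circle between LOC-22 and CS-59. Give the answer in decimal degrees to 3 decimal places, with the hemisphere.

44.330°E

LOC-22: φ = +27.11350°, λ = +21.47217°
CS-59: φ = +6.54900°, λ = +64.69667°
Bx = cos φ₂ cos Δλ = 0.723921,  By = cos φ₂ sin Δλ = 0.680390
φₘ = atan2(sin φ₁ + sin φ₂, √((cos φ₁ + Bx)² + By²)) = 18.02031°
λₘ = λ₁ + atan2(By, cos φ₁ + Bx) = 44.32993°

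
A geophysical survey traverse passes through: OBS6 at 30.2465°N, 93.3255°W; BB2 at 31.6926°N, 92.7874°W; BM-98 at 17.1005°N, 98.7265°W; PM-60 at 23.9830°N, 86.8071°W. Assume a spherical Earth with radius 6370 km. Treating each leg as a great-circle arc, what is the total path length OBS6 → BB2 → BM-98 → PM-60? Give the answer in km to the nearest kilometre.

3355 km

OBS6→BB2: c = 0.026493 rad, d = 168.76 km
BB2→BM-98: c = 0.271467 rad, d = 1729.24 km
BM-98→PM-60: c = 0.228685 rad, d = 1456.72 km
Total = 168.76 + 1729.24 + 1456.72 = 3354.72 km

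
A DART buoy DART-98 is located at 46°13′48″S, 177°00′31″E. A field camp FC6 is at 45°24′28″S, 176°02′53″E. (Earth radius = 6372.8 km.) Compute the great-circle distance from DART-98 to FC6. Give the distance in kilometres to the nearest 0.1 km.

117.9 km

DART-98: φ = -46.23000°, λ = +177.00861°
FC6: φ = -45.40778°, λ = +176.04806°
Δφ = 0.8222°,  Δλ = -0.9606°
a = sin²(Δφ/2) + cos φ₁ cos φ₂ sin²(Δλ/2) = 0.000086
c = 2·arcsin(√a) = 0.018505 rad = 1.0603°
d = R·c = 6372.8 × 0.018505 = 117.9 km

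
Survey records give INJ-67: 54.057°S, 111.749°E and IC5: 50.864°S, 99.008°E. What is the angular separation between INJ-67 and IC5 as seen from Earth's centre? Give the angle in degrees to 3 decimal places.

Δφ = 3.1930°,  Δλ = -12.7410°
a = sin²(Δφ/2) + cos φ₁ cos φ₂ sin²(Δλ/2) = 0.005337
c = 2·arcsin(√a) = 0.146245 rad = 8.3792°

8.379°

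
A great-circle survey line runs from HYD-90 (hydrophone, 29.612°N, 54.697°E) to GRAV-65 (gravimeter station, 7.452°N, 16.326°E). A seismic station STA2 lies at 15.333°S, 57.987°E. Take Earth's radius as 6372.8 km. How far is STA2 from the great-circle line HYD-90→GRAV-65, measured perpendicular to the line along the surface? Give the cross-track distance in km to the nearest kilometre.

δ₁₃ = central angle HYD-90→STA2 = 0.786392 rad  (haversine)
θ₁₃ = bearing HYD-90→STA2 = 175.515°,  θ₁₂ = bearing HYD-90→GRAV-65 = 246.208°
dₓₜ = R·arcsin(sin δ₁₃ · sin(θ₁₃ − θ₁₂)) = 6372.8·arcsin(0.70781·sin(-70.693°)) = -4661.834 km
|dₓₜ| = 4661.834 km

4662 km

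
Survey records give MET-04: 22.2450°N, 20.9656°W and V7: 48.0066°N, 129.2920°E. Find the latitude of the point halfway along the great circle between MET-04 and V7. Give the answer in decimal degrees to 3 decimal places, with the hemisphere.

Bx = cos φ₂ cos Δλ = -0.580908,  By = cos φ₂ sin Δλ = 0.331914
φₘ = atan2(sin φ₁ + sin φ₂, √((cos φ₁ + Bx)² + By²)) = 66.89935°
λₘ = λ₁ + atan2(By, cos φ₁ + Bx) = 22.95469°

66.899°N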